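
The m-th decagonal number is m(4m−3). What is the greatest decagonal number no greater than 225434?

223965

Solve n(4n−3) ≤ 225434 for integer n.
n = 237 gives 223965 ≤ 225434, while n = 238 gives 225862 > 225434; so the answer is 223965.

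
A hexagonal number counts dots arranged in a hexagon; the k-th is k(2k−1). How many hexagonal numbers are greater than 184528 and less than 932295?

The n-th hexagonal number is n(2n−1).
Smallest index with value > 184528: n = 305 (giving 185745).
Largest index with value < 932295: n = 682 (giving 929566).
Indices 305 through 682: 378 terms.

378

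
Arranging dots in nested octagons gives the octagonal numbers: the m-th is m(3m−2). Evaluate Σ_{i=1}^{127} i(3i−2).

Σ i(3i−2) = 3Σi² − 2Σi over i = 1..127.
Σi = 8128 and Σi² = 690880.
3·690880 − 2·8128 = 2056384.

2056384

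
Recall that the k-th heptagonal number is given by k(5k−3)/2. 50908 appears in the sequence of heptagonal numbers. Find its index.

Set n(5n−3)/2 = 50908, giving 5n² − 3n − 101816 = 0.
The discriminant is 9 + 40·50908 = 2036329, and √2036329 = 1427.
So n = (3 + 1427) / 10 = 1430/10 = 143.

143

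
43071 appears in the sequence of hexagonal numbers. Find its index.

Set n(2n−1) = 43071, giving 2n² − n − 43071 = 0.
The discriminant is 1 + 8·43071 = 344569, and √344569 = 587.
So n = (1 + 587) / 4 = 588/4 = 147.
Check: 147·(2·147 − 1) = 43071. ✓

147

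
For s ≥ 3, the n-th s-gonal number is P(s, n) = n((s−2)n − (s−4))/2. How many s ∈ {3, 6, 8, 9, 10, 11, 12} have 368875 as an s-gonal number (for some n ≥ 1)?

s = 3: P(3, 858) = 368511 and P(3, 859) = 369370; 368875 is not s-gonal.
s = 6: P(6, 429) = 367653 and P(6, 430) = 369370; 368875 is not s-gonal.
s = 8: P(8, 350) = 366800 and P(8, 351) = 368901; 368875 is not s-gonal.
s = 9: P(9, 325) = 368875. ✓
s = 10: P(10, 304) = 368752 and P(10, 305) = 371185; 368875 is not s-gonal.
s = 11: P(11, 286) = 367081 and P(11, 287) = 369656; 368875 is not s-gonal.
s = 12: P(12, 272) = 368832 and P(12, 273) = 371553; 368875 is not s-gonal.
Hits: s ∈ {9} → 1.

1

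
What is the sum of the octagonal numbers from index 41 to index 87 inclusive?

Σ i(3i−2) = 3Σi² − 2Σi over i = 41..87.
Σi = 3828 − 820 = 3008 and Σi² = 223300 − 22140 = 201160.
3·201160 − 2·3008 = 597464.

597464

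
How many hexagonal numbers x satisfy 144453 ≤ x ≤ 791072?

361

The n-th hexagonal number is n(2n−1).
Smallest index with value ≥ 144453: n = 269 (giving 144453).
Largest index with value ≤ 791072: n = 629 (giving 790653).
Indices 269 through 629: 361 terms.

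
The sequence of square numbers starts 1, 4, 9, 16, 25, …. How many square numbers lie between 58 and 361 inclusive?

12

The n-th square number is n².
Smallest index with value ≥ 58: n = 8 (giving 64).
Largest index with value ≤ 361: n = 19 (giving 361).
Indices 8 through 19: 12 terms.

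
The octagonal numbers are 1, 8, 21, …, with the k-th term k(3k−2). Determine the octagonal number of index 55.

8965

55·(3·55 − 2) = 55·163 = 8965.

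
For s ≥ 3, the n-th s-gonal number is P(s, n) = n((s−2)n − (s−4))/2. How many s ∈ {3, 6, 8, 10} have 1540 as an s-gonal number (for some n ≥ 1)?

3

s = 3: P(3, 55) = 1540. ✓
s = 6: P(6, 28) = 1540. ✓
s = 8: P(8, 22) = 1408 and P(8, 23) = 1541; 1540 is not s-gonal.
s = 10: P(10, 20) = 1540. ✓
Hits: s ∈ {3, 6, 10} → 3.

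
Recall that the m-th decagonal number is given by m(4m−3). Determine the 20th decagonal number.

1540

The 20th decagonal number is n(4n−3) with n = 20.
20·(4·20 − 3) = 20·77 = 1540.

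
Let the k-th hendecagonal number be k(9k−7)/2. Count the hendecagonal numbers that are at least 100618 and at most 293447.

106

The n-th hendecagonal number is n(9n−7)/2.
Smallest index with value ≥ 100618: n = 150 (giving 100725).
Largest index with value ≤ 293447: n = 255 (giving 291720).
Indices 150 through 255: 106 terms.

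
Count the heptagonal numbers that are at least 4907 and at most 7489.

The n-th heptagonal number is n(5n−3)/2.
Smallest index with value ≥ 4907: n = 45 (giving 4995).
Largest index with value ≤ 7489: n = 55 (giving 7480).
Indices 45 through 55: 11 terms.

11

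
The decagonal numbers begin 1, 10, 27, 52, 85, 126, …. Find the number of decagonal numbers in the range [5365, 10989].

The n-th decagonal number is n(4n−3).
Smallest index with value ≥ 5365: n = 37 (giving 5365).
Largest index with value ≤ 10989: n = 52 (giving 10660).
Indices 37 through 52: 16 terms.

16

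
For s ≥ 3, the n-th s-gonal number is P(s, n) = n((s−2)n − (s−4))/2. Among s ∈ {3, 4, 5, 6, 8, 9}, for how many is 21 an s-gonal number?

2

s = 3: P(3, 6) = 21. ✓
s = 4: P(4, 4) = 16 and P(4, 5) = 25; 21 is not s-gonal.
s = 5: P(5, 3) = 12 and P(5, 4) = 22; 21 is not s-gonal.
s = 6: P(6, 3) = 15 and P(6, 4) = 28; 21 is not s-gonal.
s = 8: P(8, 3) = 21. ✓
s = 9: P(9, 2) = 9 and P(9, 3) = 24; 21 is not s-gonal.
Hits: s ∈ {3, 8} → 2.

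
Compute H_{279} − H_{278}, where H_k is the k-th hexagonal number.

Consecutive hexagonal numbers differ by 4n − 3: here 4·279 − 3 = 1113.

1113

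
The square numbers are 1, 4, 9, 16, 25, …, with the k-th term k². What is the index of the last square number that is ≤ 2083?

Solve n² ≤ 2083 for integer n.
n = 45 gives 2025 ≤ 2083, while n = 46 gives 2116 > 2083; so the answer is index 45.

45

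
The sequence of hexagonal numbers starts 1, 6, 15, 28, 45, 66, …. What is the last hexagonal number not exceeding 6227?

Solve n(2n−1) ≤ 6227 for integer n.
n = 56 gives 6216 ≤ 6227, while n = 57 gives 6441 > 6227; so the answer is 6216.

6216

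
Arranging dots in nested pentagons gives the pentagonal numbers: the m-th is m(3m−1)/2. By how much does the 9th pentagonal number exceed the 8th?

25

Consecutive pentagonal numbers differ by 3n − 2: here 3·9 − 2 = 25.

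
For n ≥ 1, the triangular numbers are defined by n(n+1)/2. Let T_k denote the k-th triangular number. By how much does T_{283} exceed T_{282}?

283

Consecutive triangular numbers differ by n: T_{283} − T_{282} = 283.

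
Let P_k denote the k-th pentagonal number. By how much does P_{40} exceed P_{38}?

233

40·(3·40 − 1)/2 = 2380 and 38·(3·38 − 1)/2 = 2147.
Difference: 2380 − 2147 = 233.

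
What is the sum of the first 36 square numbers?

Σ_{i=1}^{36} i² = 36·37·73/6 = 16206.

16206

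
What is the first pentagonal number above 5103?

Solve n(3n−1)/2 > 5103 for integer n.
The largest n with value ≤ 5103 is 58 (since 5017 ≤ 5103 < 5192), so the first above is n = 59, value 5192.

5192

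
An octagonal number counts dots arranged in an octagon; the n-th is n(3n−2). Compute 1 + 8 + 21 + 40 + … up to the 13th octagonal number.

Σ i(3i−2) = 3Σi² − 2Σi over i = 1..13.
Σi = 91 and Σi² = 819.
3·819 − 2·91 = 2275.

2275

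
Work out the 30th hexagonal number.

1770

The 30th hexagonal number is n(2n−1) with n = 30.
30·(2·30 − 1) = 30·59 = 1770.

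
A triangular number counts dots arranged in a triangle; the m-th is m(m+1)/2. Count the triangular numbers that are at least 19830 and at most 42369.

92

The n-th triangular number is n(n+1)/2.
Smallest index with value ≥ 19830: n = 199 (giving 19900).
Largest index with value ≤ 42369: n = 290 (giving 42195).
Indices 199 through 290: 92 terms.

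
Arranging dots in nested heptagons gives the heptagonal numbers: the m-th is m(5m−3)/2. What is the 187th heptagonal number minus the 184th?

187·(5·187 − 3)/2 = 87142 and 184·(5·184 − 3)/2 = 84364.
Difference: 87142 − 84364 = 2778.

2778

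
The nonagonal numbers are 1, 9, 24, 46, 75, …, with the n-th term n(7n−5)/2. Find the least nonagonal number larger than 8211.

8281

Solve n(7n−5)/2 > 8211 for integer n.
The largest n with value ≤ 8211 is 48 (since 7944 ≤ 8211 < 8281), so the first above is n = 49, value 8281.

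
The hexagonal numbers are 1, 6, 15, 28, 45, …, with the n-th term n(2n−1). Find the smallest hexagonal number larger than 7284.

7381

Solve n(2n−1) > 7284 for integer n.
The largest n with value ≤ 7284 is 60 (since 7140 ≤ 7284 < 7381), so the first above is n = 61, value 7381.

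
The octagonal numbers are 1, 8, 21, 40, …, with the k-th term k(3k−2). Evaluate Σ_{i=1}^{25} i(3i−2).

Σ i(3i−2) = 3Σi² − 2Σi over i = 1..25.
Σi = 325 and Σi² = 5525.
3·5525 − 2·325 = 15925.

15925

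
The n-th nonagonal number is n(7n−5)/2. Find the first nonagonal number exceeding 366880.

368875

Solve n(7n−5)/2 > 366880 for integer n.
The largest n with value ≤ 366880 is 324 (since 366606 ≤ 366880 < 368875), so the first above is n = 325, value 368875.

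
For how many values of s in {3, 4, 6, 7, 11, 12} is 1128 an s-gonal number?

s = 3: P(3, 47) = 1128. ✓
s = 4: P(4, 33) = 1089 and P(4, 34) = 1156; 1128 is not s-gonal.
s = 6: P(6, 24) = 1128. ✓
s = 7: P(7, 21) = 1071 and P(7, 22) = 1177; 1128 is not s-gonal.
s = 11: P(11, 16) = 1096 and P(11, 17) = 1241; 1128 is not s-gonal.
s = 12: P(12, 15) = 1065 and P(12, 16) = 1216; 1128 is not s-gonal.
Hits: s ∈ {3, 6} → 2.

2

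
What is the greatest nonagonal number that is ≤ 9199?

Solve n(7n−5)/2 ≤ 9199 for integer n.
n = 51 gives 8976 ≤ 9199, while n = 52 gives 9334 > 9199; so the answer is 8976.

8976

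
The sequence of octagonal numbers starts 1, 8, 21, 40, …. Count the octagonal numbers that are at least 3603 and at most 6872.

The n-th octagonal number is n(3n−2).
Smallest index with value ≥ 3603: n = 35 (giving 3605).
Largest index with value ≤ 6872: n = 48 (giving 6816).
Indices 35 through 48: 14 terms.

14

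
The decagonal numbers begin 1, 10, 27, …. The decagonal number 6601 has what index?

41

Set n(4n−3) = 6601, giving 4n² − 3n − 6601 = 0.
So n = (3 + 325) / 8 = 328/8 = 41.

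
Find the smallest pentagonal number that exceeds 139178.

Solve n(3n−1)/2 > 139178 for integer n.
The largest n with value ≤ 139178 is 304 (since 138472 ≤ 139178 < 139385), so the first above is n = 305, value 139385.

139385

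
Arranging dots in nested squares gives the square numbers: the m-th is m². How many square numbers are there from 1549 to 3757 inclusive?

The n-th square number is n².
Smallest index with value ≥ 1549: n = 40 (giving 1600).
Largest index with value ≤ 3757: n = 61 (giving 3721).
Indices 40 through 61: 22 terms.

22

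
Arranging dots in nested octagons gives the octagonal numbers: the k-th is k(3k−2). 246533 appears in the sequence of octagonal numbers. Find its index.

287

Set n(3n−2) = 246533, giving 3n² − 2n − 246533 = 0.
The discriminant is 4 + 12·246533 = 2958400, and √2958400 = 1720.
So n = (2 + 1720) / 6 = 1722/6 = 287.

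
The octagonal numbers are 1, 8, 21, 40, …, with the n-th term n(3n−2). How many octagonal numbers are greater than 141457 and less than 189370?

34

The n-th octagonal number is n(3n−2).
Smallest index with value > 141457: n = 218 (giving 142136).
Largest index with value < 189370: n = 251 (giving 188501).
Indices 218 through 251: 34 terms.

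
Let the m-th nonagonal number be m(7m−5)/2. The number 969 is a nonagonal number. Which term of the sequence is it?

17

Set n(7n−5)/2 = 969, giving 7n² − 5n − 1938 = 0.
The discriminant is 25 + 56·969 = 54289, and √54289 = 233.
So n = (5 + 233) / 14 = 238/14 = 17.
Check: 17·(7·17 − 5)/2 = 969. ✓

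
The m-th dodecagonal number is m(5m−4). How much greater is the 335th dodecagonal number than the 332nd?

9993

335·(5·335 − 4) = 559785 and 332·(5·332 − 4) = 549792.
Difference: 559785 − 549792 = 9993.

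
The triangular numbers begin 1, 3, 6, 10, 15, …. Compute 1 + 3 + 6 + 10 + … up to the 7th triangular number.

84

Σ i(i+1)/2 = (Σi² + Σi) / 2 over i = 1..7.
Σi = 28 and Σi² = 140.
(1·140 + 1·28) / 2 = 168/2 = 84.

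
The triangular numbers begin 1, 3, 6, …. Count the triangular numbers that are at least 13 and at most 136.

12

The n-th triangular number is n(n+1)/2.
Smallest index with value ≥ 13: n = 5 (giving 15).
Largest index with value ≤ 136: n = 16 (giving 136).
Indices 5 through 16: 12 terms.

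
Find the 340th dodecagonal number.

The 340th dodecagonal number is n(5n−4) with n = 340.
340·(5·340 − 4) = 340·1696 = 576640.

576640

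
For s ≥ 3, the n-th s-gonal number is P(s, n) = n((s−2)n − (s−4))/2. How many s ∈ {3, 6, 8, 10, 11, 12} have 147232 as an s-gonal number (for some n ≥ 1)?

1

s = 3: P(3, 542) = 147153 and P(3, 543) = 147696; 147232 is not s-gonal.
s = 6: P(6, 271) = 146611 and P(6, 272) = 147696; 147232 is not s-gonal.
s = 8: P(8, 221) = 146081 and P(8, 222) = 147408; 147232 is not s-gonal.
s = 10: P(10, 192) = 146880 and P(10, 193) = 148417; 147232 is not s-gonal.
s = 11: P(11, 181) = 146791 and P(11, 182) = 148421; 147232 is not s-gonal.
s = 12: P(12, 172) = 147232. ✓
Hits: s ∈ {12} → 1.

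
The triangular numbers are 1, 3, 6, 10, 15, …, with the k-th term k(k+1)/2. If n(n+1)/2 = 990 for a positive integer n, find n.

44

Set n(n+1)/2 = 990, giving n² + n − 1980 = 0.
The discriminant is 1 + 8·990 = 7921, and √7921 = 89.
So n = (-1 + 89) / 2 = 88/2 = 44.
Check: 44·45/2 = 990. ✓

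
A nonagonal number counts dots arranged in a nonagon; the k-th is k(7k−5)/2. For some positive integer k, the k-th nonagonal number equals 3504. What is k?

Set n(7n−5)/2 = 3504, giving 7n² − 5n − 7008 = 0.
The discriminant is 25 + 56·3504 = 196249, and √196249 = 443.
So n = (5 + 443) / 14 = 448/14 = 32.

32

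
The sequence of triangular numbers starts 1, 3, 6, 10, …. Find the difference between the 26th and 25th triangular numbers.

26

Consecutive triangular numbers differ by n: T_{26} − T_{25} = 26.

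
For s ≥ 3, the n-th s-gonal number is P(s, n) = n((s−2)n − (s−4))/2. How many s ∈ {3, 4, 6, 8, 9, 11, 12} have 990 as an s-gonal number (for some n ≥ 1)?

s = 3: P(3, 44) = 990. ✓
s = 4: P(4, 31) = 961 and P(4, 32) = 1024; 990 is not s-gonal.
s = 6: P(6, 22) = 946 and P(6, 23) = 1035; 990 is not s-gonal.
s = 8: P(8, 18) = 936 and P(8, 19) = 1045; 990 is not s-gonal.
s = 9: P(9, 17) = 969 and P(9, 18) = 1089; 990 is not s-gonal.
s = 11: P(11, 15) = 960 and P(11, 16) = 1096; 990 is not s-gonal.
s = 12: P(12, 14) = 924 and P(12, 15) = 1065; 990 is not s-gonal.
Hits: s ∈ {3} → 1.

1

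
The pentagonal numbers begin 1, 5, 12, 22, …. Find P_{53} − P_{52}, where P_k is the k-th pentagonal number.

157

Consecutive pentagonal numbers differ by 3n − 2: here 3·53 − 2 = 157.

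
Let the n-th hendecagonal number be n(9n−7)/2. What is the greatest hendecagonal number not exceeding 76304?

Solve n(9n−7)/2 ≤ 76304 for integer n.
n = 130 gives 75595 ≤ 76304, while n = 131 gives 76766 > 76304; so the answer is 75595.

75595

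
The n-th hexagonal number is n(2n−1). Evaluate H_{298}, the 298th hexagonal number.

The 298th hexagonal number is n(2n−1) with n = 298.
298·(2·298 − 1) = 298·595 = 177310.

177310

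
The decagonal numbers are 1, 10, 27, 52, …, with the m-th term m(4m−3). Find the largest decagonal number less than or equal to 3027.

Solve n(4n−3) ≤ 3027 for integer n.
n = 27 gives 2835 ≤ 3027, while n = 28 gives 3052 > 3027; so the answer is 2835.

2835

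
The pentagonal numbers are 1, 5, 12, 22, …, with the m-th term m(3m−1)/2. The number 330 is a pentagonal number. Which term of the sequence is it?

Set n(3n−1)/2 = 330, giving 3n² − n − 660 = 0.
The discriminant is 1 + 24·330 = 7921, and √7921 = 89.
So n = (1 + 89) / 6 = 90/6 = 15.

15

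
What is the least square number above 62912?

Solve n² > 62912 for integer n.
The largest n with value ≤ 62912 is 250 (since 62500 ≤ 62912 < 63001), so the first above is n = 251, value 63001.

63001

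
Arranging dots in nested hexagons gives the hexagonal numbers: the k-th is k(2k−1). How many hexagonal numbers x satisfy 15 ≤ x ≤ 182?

The n-th hexagonal number is n(2n−1).
Smallest index with value ≥ 15: n = 3 (giving 15).
Largest index with value ≤ 182: n = 9 (giving 153).
Indices 3 through 9: 7 terms.

7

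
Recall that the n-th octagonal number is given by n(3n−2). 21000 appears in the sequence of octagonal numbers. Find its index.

Set n(3n−2) = 21000, giving 3n² − 2n − 21000 = 0.
The discriminant is 4 + 12·21000 = 252004, and √252004 = 502.
So n = (2 + 502) / 6 = 504/6 = 84.
Check: 84·(3·84 − 2) = 21000. ✓

84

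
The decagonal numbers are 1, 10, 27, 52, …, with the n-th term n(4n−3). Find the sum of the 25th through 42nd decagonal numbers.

80931

Σ i(4i−3) = 4Σi² − 3Σi over i = 25..42.
Σi = 903 − 300 = 603 and Σi² = 25585 − 4900 = 20685.
4·20685 − 3·603 = 80931.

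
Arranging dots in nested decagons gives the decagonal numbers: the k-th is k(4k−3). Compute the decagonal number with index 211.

177451

The 211th decagonal number is n(4n−3) with n = 211.
211·(4·211 − 3) = 211·841 = 177451.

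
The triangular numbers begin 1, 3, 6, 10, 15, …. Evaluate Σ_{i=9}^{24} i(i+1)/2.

Σ i(i+1)/2 = (Σi² + Σi) / 2 over i = 9..24.
Σi = 300 − 36 = 264 and Σi² = 4900 − 204 = 4696.
(1·4696 + 1·264) / 2 = 4960/2 = 2480.

2480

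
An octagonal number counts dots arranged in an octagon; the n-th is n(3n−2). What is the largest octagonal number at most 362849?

Solve n(3n−2) ≤ 362849 for integer n.
n = 348 gives 362616 ≤ 362849, while n = 349 gives 364705 > 362849; so the answer is 362616.

362616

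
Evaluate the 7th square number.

The 7th square number is n² with n = 7.
7² = 49.

49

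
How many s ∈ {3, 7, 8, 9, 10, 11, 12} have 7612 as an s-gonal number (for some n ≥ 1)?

1

s = 3: P(3, 122) = 7503 and P(3, 123) = 7626; 7612 is not s-gonal.
s = 7: P(7, 55) = 7480 and P(7, 56) = 7756; 7612 is not s-gonal.
s = 8: P(8, 50) = 7400 and P(8, 51) = 7701; 7612 is not s-gonal.
s = 9: P(9, 46) = 7291 and P(9, 47) = 7614; 7612 is not s-gonal.
s = 10: P(10, 44) = 7612. ✓
s = 11: P(11, 41) = 7421 and P(11, 42) = 7791; 7612 is not s-gonal.
s = 12: P(12, 39) = 7449 and P(12, 40) = 7840; 7612 is not s-gonal.
Hits: s ∈ {10} → 1.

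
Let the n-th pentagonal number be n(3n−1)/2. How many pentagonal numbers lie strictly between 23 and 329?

The n-th pentagonal number is n(3n−1)/2.
Smallest index with value > 23: n = 5 (giving 35).
Largest index with value < 329: n = 14 (giving 287).
Indices 5 through 14: 10 terms.

10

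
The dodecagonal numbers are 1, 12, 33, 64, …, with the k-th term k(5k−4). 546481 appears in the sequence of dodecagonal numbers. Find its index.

Set n(5n−4) = 546481, giving 5n² − 4n − 546481 = 0.
So n = (4 + 3306) / 10 = 3310/10 = 331.

331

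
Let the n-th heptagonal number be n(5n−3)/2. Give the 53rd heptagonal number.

The 53rd heptagonal number is n(5n−3)/2 with n = 53.
53·(5·53 − 3)/2 = 53·262/2 = 53·131 = 6943.

6943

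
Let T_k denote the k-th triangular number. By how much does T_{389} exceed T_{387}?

389·390/2 = 75855 and 387·388/2 = 75078.
Difference: 75855 − 75078 = 777.

777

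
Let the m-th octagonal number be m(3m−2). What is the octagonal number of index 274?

The 274th octagonal number is n(3n−2) with n = 274.
274·(3·274 − 2) = 274·820 = 224680.

224680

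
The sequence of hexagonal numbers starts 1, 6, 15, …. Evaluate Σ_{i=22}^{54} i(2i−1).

100034

Σ i(2i−1) = 2Σi² − Σi over i = 22..54.
Σi = 1485 − 231 = 1254 and Σi² = 53955 − 3311 = 50644.
2·50644 − 1·1254 = 100034.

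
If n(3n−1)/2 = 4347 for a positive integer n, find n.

54

Set n(3n−1)/2 = 4347, giving 3n² − n − 8694 = 0.
The discriminant is 1 + 24·4347 = 104329, and √104329 = 323.
So n = (1 + 323) / 6 = 324/6 = 54.
Check: 54·(3·54 − 1)/2 = 4347. ✓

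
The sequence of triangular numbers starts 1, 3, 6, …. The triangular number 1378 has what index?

52

Set n(n+1)/2 = 1378, giving n² + n − 2756 = 0.
The discriminant is 1 + 8·1378 = 11025, and √11025 = 105.
So n = (-1 + 105) / 2 = 104/2 = 52.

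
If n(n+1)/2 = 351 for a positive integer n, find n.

26

Set n(n+1)/2 = 351, giving n² + n − 702 = 0.
The discriminant is 1 + 8·351 = 2809, and √2809 = 53.
So n = (-1 + 53) / 2 = 52/2 = 26.
Check: 26·27/2 = 351. ✓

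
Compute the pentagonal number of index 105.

16485

The 105th pentagonal number is n(3n−1)/2 with n = 105.
105·(3·105 − 1)/2 = 105·314/2 = 105·157 = 16485.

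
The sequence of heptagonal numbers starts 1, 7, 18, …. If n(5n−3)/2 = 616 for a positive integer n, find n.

Set n(5n−3)/2 = 616, giving 5n² − 3n − 1232 = 0.
So n = (3 + 157) / 10 = 160/10 = 16.

16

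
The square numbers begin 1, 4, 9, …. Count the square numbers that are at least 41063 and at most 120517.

145

The n-th square number is n².
Smallest index with value ≥ 41063: n = 203 (giving 41209).
Largest index with value ≤ 120517: n = 347 (giving 120409).
Indices 203 through 347: 145 terms.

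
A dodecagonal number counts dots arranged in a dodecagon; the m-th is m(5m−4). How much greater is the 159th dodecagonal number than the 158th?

1581

Consecutive dodecagonal numbers differ by 10n − 9: here 10·159 − 9 = 1581.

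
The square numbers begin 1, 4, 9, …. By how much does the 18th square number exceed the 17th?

n² − (n−1)² = 2n − 1, so 18² − 17² = 2·18 − 1 = 35.

35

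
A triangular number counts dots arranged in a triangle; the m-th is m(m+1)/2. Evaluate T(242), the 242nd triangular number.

29403

The 242nd triangular number is n(n+1)/2 with n = 242.
242·243/2 = 58806/2 = 29403.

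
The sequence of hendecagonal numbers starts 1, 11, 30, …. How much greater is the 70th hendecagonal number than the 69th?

Consecutive hendecagonal numbers differ by 9n − 8: here 9·70 − 8 = 622.

622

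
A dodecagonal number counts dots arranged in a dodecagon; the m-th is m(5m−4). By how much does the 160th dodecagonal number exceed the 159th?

1591

Consecutive dodecagonal numbers differ by 10n − 9: here 10·160 − 9 = 1591.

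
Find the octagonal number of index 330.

326040

The 330th octagonal number is n(3n−2) with n = 330.
330·(3·330 − 2) = 330·988 = 326040.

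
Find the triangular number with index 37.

703

The 37th triangular number is n(n+1)/2 with n = 37.
37·38/2 = 1406/2 = 703.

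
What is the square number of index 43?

43² = 1849.

1849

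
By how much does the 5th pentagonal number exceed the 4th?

Consecutive pentagonal numbers differ by 3n − 2: here 3·5 − 2 = 13.

13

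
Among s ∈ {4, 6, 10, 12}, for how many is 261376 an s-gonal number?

1

s = 4: P(4, 511) = 261121 and P(4, 512) = 262144; 261376 is not s-gonal.
s = 6: P(6, 361) = 260281 and P(6, 362) = 261726; 261376 is not s-gonal.
s = 10: P(10, 256) = 261376. ✓
s = 12: P(12, 229) = 261289 and P(12, 230) = 263580; 261376 is not s-gonal.
Hits: s ∈ {10} → 1.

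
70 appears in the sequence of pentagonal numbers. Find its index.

Set n(3n−1)/2 = 70, giving 3n² − n − 140 = 0.
The discriminant is 1 + 24·70 = 1681, and √1681 = 41.
So n = (1 + 41) / 6 = 42/6 = 7.

7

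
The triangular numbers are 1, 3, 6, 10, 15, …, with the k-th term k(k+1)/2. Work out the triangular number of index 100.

The 100th triangular number is n(n+1)/2 with n = 100.
100·101/2 = 10100/2 = 5050.

5050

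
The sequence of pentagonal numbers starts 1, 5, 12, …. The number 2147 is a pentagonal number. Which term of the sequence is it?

Set n(3n−1)/2 = 2147, giving 3n² − n − 4294 = 0.
The discriminant is 1 + 24·2147 = 51529, and √51529 = 227.
So n = (1 + 227) / 6 = 228/6 = 38.
Check: 38·(3·38 − 1)/2 = 2147. ✓

38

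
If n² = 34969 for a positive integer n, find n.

187

We need n² = 34969, so n = √34969 = 187.
Check: 187² = 34969. ✓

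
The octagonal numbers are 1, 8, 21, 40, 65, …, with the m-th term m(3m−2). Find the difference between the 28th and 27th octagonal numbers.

Consecutive octagonal numbers differ by 6n − 5: here 6·28 − 5 = 163.

163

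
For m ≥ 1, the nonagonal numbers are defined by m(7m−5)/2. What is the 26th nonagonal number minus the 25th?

176

Consecutive nonagonal numbers differ by 7n − 6: here 7·26 − 6 = 176.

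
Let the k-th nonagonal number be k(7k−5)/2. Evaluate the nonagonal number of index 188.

123234

188·(7·188 − 5)/2 = 188·1311/2 = 123234.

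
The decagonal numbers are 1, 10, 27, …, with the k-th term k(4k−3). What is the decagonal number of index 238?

The 238th decagonal number is n(4n−3) with n = 238.
238·(4·238 − 3) = 238·949 = 225862.

225862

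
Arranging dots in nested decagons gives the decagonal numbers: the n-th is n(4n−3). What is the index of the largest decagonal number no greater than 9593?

Solve n(4n−3) ≤ 9593 for integer n.
n = 49 gives 9457 ≤ 9593, while n = 50 gives 9850 > 9593; so the answer is index 49.

49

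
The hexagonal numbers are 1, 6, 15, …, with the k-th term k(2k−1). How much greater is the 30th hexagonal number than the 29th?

Consecutive hexagonal numbers differ by 4n − 3: here 4·30 − 3 = 117.

117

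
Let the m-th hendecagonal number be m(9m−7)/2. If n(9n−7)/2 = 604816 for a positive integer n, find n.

Set n(9n−7)/2 = 604816, giving 9n² − 7n − 1209632 = 0.
The discriminant is 49 + 72·604816 = 43546801, and √43546801 = 6599.
So n = (7 + 6599) / 18 = 6606/18 = 367.
Check: 367·(9·367 − 7)/2 = 604816. ✓

367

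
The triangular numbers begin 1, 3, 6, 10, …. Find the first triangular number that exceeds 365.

Solve n(n+1)/2 > 365 for integer n.
The largest n with value ≤ 365 is 26 (since 351 ≤ 365 < 378), so the first above is n = 27, value 378.

378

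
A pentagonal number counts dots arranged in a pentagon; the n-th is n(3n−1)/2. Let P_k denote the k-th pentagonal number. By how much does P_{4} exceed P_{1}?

21

4·(3·4 − 1)/2 = 22 and 1·(3·1 − 1)/2 = 1.
Difference: 22 − 1 = 21.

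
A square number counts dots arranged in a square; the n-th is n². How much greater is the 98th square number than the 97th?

n² − (n−1)² = 2n − 1, so 98² − 97² = 2·98 − 1 = 195.

195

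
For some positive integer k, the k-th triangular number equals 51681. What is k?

321

Set n(n+1)/2 = 51681, giving n² + n − 103362 = 0.
The discriminant is 1 + 8·51681 = 413449, and √413449 = 643.
So n = (-1 + 643) / 2 = 642/2 = 321.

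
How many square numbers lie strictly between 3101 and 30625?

119

The n-th square number is n².
Smallest index with value > 3101: n = 56 (giving 3136).
Largest index with value < 30625: n = 174 (giving 30276).
Indices 56 through 174: 119 terms.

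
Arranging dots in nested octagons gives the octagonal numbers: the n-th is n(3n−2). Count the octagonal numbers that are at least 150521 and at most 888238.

The n-th octagonal number is n(3n−2).
Smallest index with value ≥ 150521: n = 225 (giving 151425).
Largest index with value ≤ 888238: n = 544 (giving 886720).
Indices 225 through 544: 320 terms.

320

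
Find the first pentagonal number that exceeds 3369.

Solve n(3n−1)/2 > 3369 for integer n.
The largest n with value ≤ 3369 is 47 (since 3290 ≤ 3369 < 3432), so the first above is n = 48, value 3432.

3432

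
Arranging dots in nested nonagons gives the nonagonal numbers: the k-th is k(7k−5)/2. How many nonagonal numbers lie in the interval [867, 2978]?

The n-th nonagonal number is n(7n−5)/2.
Smallest index with value ≥ 867: n = 17 (giving 969).
Largest index with value ≤ 2978: n = 29 (giving 2871).
Indices 17 through 29: 13 terms.

13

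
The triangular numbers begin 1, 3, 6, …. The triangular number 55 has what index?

10

Set n(n+1)/2 = 55, giving n² + n − 110 = 0.
The discriminant is 1 + 8·55 = 441, and √441 = 21.
So n = (-1 + 21) / 2 = 20/2 = 10.
Check: 10·11/2 = 55. ✓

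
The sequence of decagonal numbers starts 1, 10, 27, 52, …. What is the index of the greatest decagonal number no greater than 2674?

26

Solve n(4n−3) ≤ 2674 for integer n.
n = 26 gives 2626 ≤ 2674, while n = 27 gives 2835 > 2674; so the answer is index 26.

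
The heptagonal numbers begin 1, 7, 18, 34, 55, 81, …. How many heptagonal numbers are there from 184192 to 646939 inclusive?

238

The n-th heptagonal number is n(5n−3)/2.
Smallest index with value ≥ 184192: n = 272 (giving 184552).
Largest index with value ≤ 646939: n = 509 (giving 646939).
Indices 272 through 509: 238 terms.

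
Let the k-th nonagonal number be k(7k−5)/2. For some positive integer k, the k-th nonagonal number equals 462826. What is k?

Set n(7n−5)/2 = 462826, giving 7n² − 5n − 925652 = 0.
The discriminant is 25 + 56·462826 = 25918281, and √25918281 = 5091.
So n = (5 + 5091) / 14 = 5096/14 = 364.
Check: 364·(7·364 − 5)/2 = 462826. ✓

364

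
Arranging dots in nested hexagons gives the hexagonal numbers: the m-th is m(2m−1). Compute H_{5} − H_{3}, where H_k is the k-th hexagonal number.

5·(2·5 − 1) = 45 and 3·(2·3 − 1) = 15.
Difference: 45 − 15 = 30.

30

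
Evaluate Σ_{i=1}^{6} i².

91

Σ_{i=1}^{6} i² = 6·7·13/6 = 91.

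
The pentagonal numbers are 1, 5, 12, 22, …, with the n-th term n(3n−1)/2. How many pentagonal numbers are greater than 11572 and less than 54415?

102

The n-th pentagonal number is n(3n−1)/2.
Smallest index with value > 11572: n = 89 (giving 11837).
Largest index with value < 54415: n = 190 (giving 54055).
Indices 89 through 190: 102 terms.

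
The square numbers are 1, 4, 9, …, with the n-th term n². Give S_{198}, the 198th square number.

The 198th square number is n² with n = 198.
198² = 39204.

39204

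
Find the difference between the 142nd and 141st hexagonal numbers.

Consecutive hexagonal numbers differ by 4n − 3: here 4·142 − 3 = 565.

565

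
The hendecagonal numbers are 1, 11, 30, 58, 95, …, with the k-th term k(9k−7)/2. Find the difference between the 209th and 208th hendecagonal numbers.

1873

Consecutive hendecagonal numbers differ by 9n − 8: here 9·209 − 8 = 1873.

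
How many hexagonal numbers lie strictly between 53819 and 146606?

The n-th hexagonal number is n(2n−1).
Smallest index with value > 53819: n = 165 (giving 54285).
Largest index with value < 146606: n = 270 (giving 145530).
Indices 165 through 270: 106 terms.

106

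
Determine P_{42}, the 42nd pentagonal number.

2625

The 42nd pentagonal number is n(3n−1)/2 with n = 42.
42·(3·42 − 1)/2 = 42·125/2 = 2625.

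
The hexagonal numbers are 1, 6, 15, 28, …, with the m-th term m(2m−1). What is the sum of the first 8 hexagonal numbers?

Σ i(2i−1) = 2Σi² − Σi over i = 1..8.
Σi = 36 and Σi² = 204.
2·204 − 1·36 = 372.

372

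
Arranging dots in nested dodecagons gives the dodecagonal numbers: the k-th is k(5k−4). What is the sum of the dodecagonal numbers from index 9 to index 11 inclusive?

1390

Σ i(5i−4) = 5Σi² − 4Σi over i = 9..11.
Σi = 66 − 36 = 30 and Σi² = 506 − 204 = 302.
5·302 − 4·30 = 1390.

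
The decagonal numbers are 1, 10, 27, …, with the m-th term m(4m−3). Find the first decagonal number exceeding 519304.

520201

Solve n(4n−3) > 519304 for integer n.
The largest n with value ≤ 519304 is 360 (since 517320 ≤ 519304 < 520201), so the first above is n = 361, value 520201.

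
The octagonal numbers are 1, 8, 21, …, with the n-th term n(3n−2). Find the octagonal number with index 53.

8321

The 53rd octagonal number is n(3n−2) with n = 53.
53·(3·53 − 2) = 53·157 = 8321.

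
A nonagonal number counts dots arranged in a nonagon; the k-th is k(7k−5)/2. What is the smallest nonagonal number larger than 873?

Solve n(7n−5)/2 > 873 for integer n.
The largest n with value ≤ 873 is 16 (since 856 ≤ 873 < 969), so the first above is n = 17, value 969.

969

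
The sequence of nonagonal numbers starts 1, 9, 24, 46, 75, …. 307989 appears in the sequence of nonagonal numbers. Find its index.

297

Set n(7n−5)/2 = 307989, giving 7n² − 5n − 615978 = 0.
The discriminant is 25 + 56·307989 = 17247409, and √17247409 = 4153.
So n = (5 + 4153) / 14 = 4158/14 = 297.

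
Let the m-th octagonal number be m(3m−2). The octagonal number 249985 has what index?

289

Set n(3n−2) = 249985, giving 3n² − 2n − 249985 = 0.
So n = (2 + 1732) / 6 = 1734/6 = 289.
Check: 289·(3·289 − 2) = 249985. ✓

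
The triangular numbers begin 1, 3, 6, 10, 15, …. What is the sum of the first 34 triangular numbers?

Σ i(i+1)/2 = (Σi² + Σi) / 2 over i = 1..34.
Σi = 595 and Σi² = 13685.
(1·13685 + 1·595) / 2 = 14280/2 = 7140.

7140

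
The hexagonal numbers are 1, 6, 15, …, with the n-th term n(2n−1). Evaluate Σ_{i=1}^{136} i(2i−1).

1686196

Σ i(2i−1) = 2Σi² − Σi over i = 1..136.
Σi = 9316 and Σi² = 847756.
2·847756 − 1·9316 = 1686196.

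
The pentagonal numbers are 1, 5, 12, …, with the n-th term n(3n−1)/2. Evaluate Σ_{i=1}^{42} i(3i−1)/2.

Σ i(3i−1)/2 = (3Σi² − Σi) / 2 over i = 1..42.
Σi = 903 and Σi² = 25585.
(3·25585 − 1·903) / 2 = 75852/2 = 37926.

37926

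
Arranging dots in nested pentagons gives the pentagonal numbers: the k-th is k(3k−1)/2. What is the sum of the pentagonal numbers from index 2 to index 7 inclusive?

Σ i(3i−1)/2 = (3Σi² − Σi) / 2 over i = 2..7.
Σi = 28 − 1 = 27 and Σi² = 140 − 1 = 139.
(3·139 − 1·27) / 2 = 390/2 = 195.

195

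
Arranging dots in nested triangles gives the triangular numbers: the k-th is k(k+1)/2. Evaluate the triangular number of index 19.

The 19th triangular number is n(n+1)/2 with n = 19.
19·20/2 = 380/2 = 190.

190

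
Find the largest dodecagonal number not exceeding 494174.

491724

Solve n(5n−4) ≤ 494174 for integer n.
n = 314 gives 491724 ≤ 494174, while n = 315 gives 494865 > 494174; so the answer is 491724.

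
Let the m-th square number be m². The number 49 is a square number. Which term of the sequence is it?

7

We need n² = 49, so n = √49 = 7.
Check: 7² = 49. ✓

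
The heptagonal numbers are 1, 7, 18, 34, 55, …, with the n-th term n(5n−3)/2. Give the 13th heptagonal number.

403

The 13th heptagonal number is n(5n−3)/2 with n = 13.
13·(5·13 − 3)/2 = 13·62/2 = 13·31 = 403.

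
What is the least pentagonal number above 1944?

Solve n(3n−1)/2 > 1944 for integer n.
The largest n with value ≤ 1944 is 36 (since 1926 ≤ 1944 < 2035), so the first above is n = 37, value 2035.

2035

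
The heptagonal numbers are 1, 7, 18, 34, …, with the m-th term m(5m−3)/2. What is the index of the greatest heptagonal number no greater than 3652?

Solve n(5n−3)/2 ≤ 3652 for integer n.
n = 38 gives 3553 ≤ 3652, while n = 39 gives 3744 > 3652; so the answer is index 38.

38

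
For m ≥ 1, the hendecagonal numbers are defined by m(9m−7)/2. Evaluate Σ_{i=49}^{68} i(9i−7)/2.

306900

Σ i(9i−7)/2 = (9Σi² − 7Σi) / 2 over i = 49..68.
Σi = 2346 − 1176 = 1170 and Σi² = 107134 − 38024 = 69110.
(9·69110 − 7·1170) / 2 = 613800/2 = 306900.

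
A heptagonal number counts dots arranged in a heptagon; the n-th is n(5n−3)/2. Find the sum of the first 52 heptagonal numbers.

118508

Σ i(5i−3)/2 = (5Σi² − 3Σi) / 2 over i = 1..52.
Σi = 1378 and Σi² = 48230.
(5·48230 − 3·1378) / 2 = 237016/2 = 118508.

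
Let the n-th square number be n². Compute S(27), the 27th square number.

The 27th square number is n² with n = 27.
27² = 729.

729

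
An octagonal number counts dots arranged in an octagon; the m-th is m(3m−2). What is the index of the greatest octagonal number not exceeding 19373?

80

Solve n(3n−2) ≤ 19373 for integer n.
n = 80 gives 19040 ≤ 19373, while n = 81 gives 19521 > 19373; so the answer is index 80.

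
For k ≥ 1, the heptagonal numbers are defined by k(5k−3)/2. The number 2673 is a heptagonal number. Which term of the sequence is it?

Set n(5n−3)/2 = 2673, giving 5n² − 3n − 5346 = 0.
The discriminant is 9 + 40·2673 = 106929, and √106929 = 327.
So n = (3 + 327) / 10 = 330/10 = 33.
Check: 33·(5·33 − 3)/2 = 2673. ✓

33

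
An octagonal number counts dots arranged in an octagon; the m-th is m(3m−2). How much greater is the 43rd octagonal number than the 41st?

43·(3·43 − 2) = 5461 and 41·(3·41 − 2) = 4961.
Difference: 5461 − 4961 = 500.

500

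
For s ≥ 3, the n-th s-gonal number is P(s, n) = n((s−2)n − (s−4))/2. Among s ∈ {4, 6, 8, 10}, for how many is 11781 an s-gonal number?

2

s = 4: P(4, 108) = 11664 and P(4, 109) = 11881; 11781 is not s-gonal.
s = 6: P(6, 77) = 11781. ✓
s = 8: P(8, 63) = 11781. ✓
s = 10: P(10, 54) = 11502 and P(10, 55) = 11935; 11781 is not s-gonal.
Hits: s ∈ {6, 8} → 2.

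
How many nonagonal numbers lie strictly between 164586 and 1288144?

The n-th nonagonal number is n(7n−5)/2.
Smallest index with value > 164586: n = 218 (giving 165789).
Largest index with value < 1288144: n = 607 (giving 1288054).
Indices 218 through 607: 390 terms.

390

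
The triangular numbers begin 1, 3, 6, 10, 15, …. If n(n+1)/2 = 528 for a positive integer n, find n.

Set n(n+1)/2 = 528, giving n² + n − 1056 = 0.
The discriminant is 1 + 8·528 = 4225, and √4225 = 65.
So n = (-1 + 65) / 2 = 64/2 = 32.
Check: 32·33/2 = 528. ✓

32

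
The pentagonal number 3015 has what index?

45

Set n(3n−1)/2 = 3015, giving 3n² − n − 6030 = 0.
The discriminant is 1 + 24·3015 = 72361, and √72361 = 269.
So n = (1 + 269) / 6 = 270/6 = 45.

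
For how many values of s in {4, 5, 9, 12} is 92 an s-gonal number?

1

s = 4: P(4, 9) = 81 and P(4, 10) = 100; 92 is not s-gonal.
s = 5: P(5, 8) = 92. ✓
s = 9: P(9, 5) = 75 and P(9, 6) = 111; 92 is not s-gonal.
s = 12: P(12, 4) = 64 and P(12, 5) = 105; 92 is not s-gonal.
Hits: s ∈ {5} → 1.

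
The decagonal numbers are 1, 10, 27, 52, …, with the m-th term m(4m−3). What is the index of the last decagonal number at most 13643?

Solve n(4n−3) ≤ 13643 for integer n.
n = 58 gives 13282 ≤ 13643, while n = 59 gives 13747 > 13643; so the answer is index 58.

58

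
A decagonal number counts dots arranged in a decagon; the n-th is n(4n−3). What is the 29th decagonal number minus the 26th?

29·(4·29 − 3) = 3277 and 26·(4·26 − 3) = 2626.
Difference: 3277 − 2626 = 651.

651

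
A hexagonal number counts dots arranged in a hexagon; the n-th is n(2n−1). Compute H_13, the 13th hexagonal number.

13·(2·13 − 1) = 13·25 = 325.

325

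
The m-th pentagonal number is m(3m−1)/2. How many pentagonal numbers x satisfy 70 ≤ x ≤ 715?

16

The n-th pentagonal number is n(3n−1)/2.
Smallest index with value ≥ 70: n = 7 (giving 70).
Largest index with value ≤ 715: n = 22 (giving 715).
Indices 7 through 22: 16 terms.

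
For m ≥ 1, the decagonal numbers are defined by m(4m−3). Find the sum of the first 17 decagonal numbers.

Σ i(4i−3) = 4Σi² − 3Σi over i = 1..17.
Σi = 153 and Σi² = 1785.
4·1785 − 3·153 = 6681.

6681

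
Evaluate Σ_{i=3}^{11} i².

Σ_{i=3}^{11} i² = 506 − 5 = 501.

501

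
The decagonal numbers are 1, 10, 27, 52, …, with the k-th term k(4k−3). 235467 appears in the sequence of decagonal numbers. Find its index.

243

Set n(4n−3) = 235467, giving 4n² − 3n − 235467 = 0.
The discriminant is 9 + 16·235467 = 3767481, and √3767481 = 1941.
So n = (3 + 1941) / 8 = 1944/8 = 243.
Check: 243·(4·243 − 3) = 235467. ✓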